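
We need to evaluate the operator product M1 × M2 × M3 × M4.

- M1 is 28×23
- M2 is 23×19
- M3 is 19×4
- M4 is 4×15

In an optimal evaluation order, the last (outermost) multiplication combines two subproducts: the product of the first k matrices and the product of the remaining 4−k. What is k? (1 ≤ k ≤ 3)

3

Adjacent pairs: M1M2 = 28·23·19 = 12236; M2M3 = 23·19·4 = 1748; M3M4 = 19·4·15 = 1140.
Length 3: M1..M3: k=1: 0+1748+28·23·4=4324; k=2: 12236+0+28·19·4=14364 → min 4324 | M2..M4: k=2: 0+1140+23·19·15=7695; k=3: 1748+0+23·4·15=3128 → min 3128.
Top-level splits: k=1: (M1..M1)·(M2..M4) → 0+3128+28·23·15 = 12788; k=2: (M1..M2)·(M3..M4) → 12236+1140+28·19·15 = 21356; k=3: (M1..M3)·(M4..M4) → 4324+0+28·4·15 = 6004.
Best split is after M3, i.e. k = 3.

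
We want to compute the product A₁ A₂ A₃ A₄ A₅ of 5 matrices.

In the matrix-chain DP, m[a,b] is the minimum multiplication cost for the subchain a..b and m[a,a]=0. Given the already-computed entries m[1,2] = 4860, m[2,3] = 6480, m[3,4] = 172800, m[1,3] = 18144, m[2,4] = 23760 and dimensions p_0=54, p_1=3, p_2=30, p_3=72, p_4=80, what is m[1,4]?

m[1,4] = min over k∈[1,3] of m[1,k]+m[k+1,4]+p_{0}·p_k·p_{4}.
k=1: 0 + 23760 + 54·3·80 = 36720; k=2: 4860 + 172800 + 54·30·80 = 307260; k=3: 18144 + 0 + 54·72·80 = 329184.
Minimum: 36720 at k=1.

36720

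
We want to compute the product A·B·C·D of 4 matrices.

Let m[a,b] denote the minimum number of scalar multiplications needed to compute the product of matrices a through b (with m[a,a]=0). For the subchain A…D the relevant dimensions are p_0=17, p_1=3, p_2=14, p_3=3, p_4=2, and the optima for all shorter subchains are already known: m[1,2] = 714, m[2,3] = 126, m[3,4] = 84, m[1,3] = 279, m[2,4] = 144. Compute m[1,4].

246

m[1,4] = min over k∈[1,3] of m[1,k]+m[k+1,4]+p_{0}·p_k·p_{4}.
k=1: 0 + 144 + 17·3·2 = 246; k=2: 714 + 84 + 17·14·2 = 1274; k=3: 279 + 0 + 17·3·2 = 381.
Minimum: 246 at k=1.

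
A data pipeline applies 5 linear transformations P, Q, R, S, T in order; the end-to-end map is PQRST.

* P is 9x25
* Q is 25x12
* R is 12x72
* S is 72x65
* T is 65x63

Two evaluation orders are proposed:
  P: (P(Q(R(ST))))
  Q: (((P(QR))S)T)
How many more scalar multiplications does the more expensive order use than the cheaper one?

265572

Order P = (P(Q(R(ST)))): (ST): 72×65 by 65×63 → 72×63, cost 72·65·63 = 294840; (R(ST)): 12×72 by 72×63 → 12×63, cost 12·72·63 = 54432; cumulative 349272; (Q(R(ST))): 25×12 by 12×63 → 25×63, cost 25·12·63 = 18900; cumulative 368172; (P(Q(R(ST)))): 9×25 by 25×63 → 9×63, cost 9·25·63 = 14175; cumulative 382347. Total 382347.
Order Q = (((P(QR))S)T): (QR): 25×12 by 12×72 → 25×72, cost 25·12·72 = 21600; (P(QR)): 9×25 by 25×72 → 9×72, cost 9·25·72 = 16200; cumulative 37800; ((P(QR))S): 9×72 by 72×65 → 9×65, cost 9·72·65 = 42120; cumulative 79920; (((P(QR))S)T): 9×65 by 65×63 → 9×63, cost 9·65·63 = 36855; cumulative 116775. Total 116775.
Difference: |382347 − 116775| = 265572.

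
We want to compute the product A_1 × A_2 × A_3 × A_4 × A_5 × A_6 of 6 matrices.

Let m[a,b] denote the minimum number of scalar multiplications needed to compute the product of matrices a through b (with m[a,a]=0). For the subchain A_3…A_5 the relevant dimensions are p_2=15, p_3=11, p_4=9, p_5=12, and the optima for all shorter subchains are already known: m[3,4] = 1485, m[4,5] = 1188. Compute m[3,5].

m[3,5] = min over k∈[3,4] of m[3,k]+m[k+1,5]+p_{2}·p_k·p_{5}.
k=3: 0 + 1188 + 15·11·12 = 3168; k=4: 1485 + 0 + 15·9·12 = 3105.
Minimum: 3105 at k=4.

3105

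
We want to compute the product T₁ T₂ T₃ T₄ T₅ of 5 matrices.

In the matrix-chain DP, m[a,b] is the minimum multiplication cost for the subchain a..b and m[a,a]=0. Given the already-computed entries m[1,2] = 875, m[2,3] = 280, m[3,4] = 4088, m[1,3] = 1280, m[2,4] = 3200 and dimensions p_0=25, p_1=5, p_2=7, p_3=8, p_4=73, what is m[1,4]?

12325

m[1,4] = min over k∈[1,3] of m[1,k]+m[k+1,4]+p_{0}·p_k·p_{4}.
k=1: 0 + 3200 + 25·5·73 = 12325; k=2: 875 + 4088 + 25·7·73 = 17738; k=3: 1280 + 0 + 25·8·73 = 15880.
Minimum: 12325 at k=1.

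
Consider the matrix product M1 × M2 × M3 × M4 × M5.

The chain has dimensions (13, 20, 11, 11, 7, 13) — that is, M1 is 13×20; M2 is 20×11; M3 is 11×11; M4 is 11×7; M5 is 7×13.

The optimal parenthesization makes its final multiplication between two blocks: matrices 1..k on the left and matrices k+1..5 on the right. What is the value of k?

Adjacent pairs: M1M2 = 13·20·11 = 2860; M2M3 = 20·11·11 = 2420; M3M4 = 11·11·7 = 847; M4M5 = 11·7·13 = 1001.
Length 3: M1..M3: k=1: 0+2420+13·20·11=5280; k=2: 2860+0+13·11·11=4433 → min 4433 | M2..M4: k=2: 0+847+20·11·7=2387; k=3: 2420+0+20·11·7=3960 → min 2387 | M3..M5: k=3: 0+1001+11·11·13=2574; k=4: 847+0+11·7·13=1848 → min 1848.
Length 4: M1..M4: k=1: 0+2387+13·20·7=4207; k=2: 2860+847+13·11·7=4708; k=3: 4433+0+13·11·7=5434 → min 4207 | M2..M5: k=2: 0+1848+20·11·13=4708; k=3: 2420+1001+20·11·13=6281; k=4: 2387+0+20·7·13=4207 → min 4207.
Top-level splits: k=1: (M1..M1)·(M2..M5) → 0+4207+13·20·13 = 7587; k=2: (M1..M2)·(M3..M5) → 2860+1848+13·11·13 = 6567; k=3: (M1..M3)·(M4..M5) → 4433+1001+13·11·13 = 7293; k=4: (M1..M4)·(M5..M5) → 4207+0+13·7·13 = 5390.
Best split is after M4, i.e. k = 4.

4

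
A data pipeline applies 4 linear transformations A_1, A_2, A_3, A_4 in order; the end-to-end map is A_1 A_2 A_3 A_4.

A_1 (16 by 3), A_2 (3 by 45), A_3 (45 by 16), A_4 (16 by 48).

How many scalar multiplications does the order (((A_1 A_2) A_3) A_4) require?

(A_1 A_2): 16×3 by 3×45 → 16×45, cost 16·3·45 = 2160
((A_1 A_2) A_3): 16×45 by 45×16 → 16×16, cost 16·45·16 = 11520; cumulative 13680
(((A_1 A_2) A_3) A_4): 16×16 by 16×48 → 16×48, cost 16·16·48 = 12288; cumulative 25968
Total: 25968 scalar multiplications.

25968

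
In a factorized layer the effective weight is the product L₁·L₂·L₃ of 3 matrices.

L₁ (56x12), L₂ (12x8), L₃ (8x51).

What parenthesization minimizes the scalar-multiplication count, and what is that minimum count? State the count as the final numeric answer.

28224

(L₁·(L₂·L₃)): cost 39168.
((L₁·L₂)·L₃): cost 28224.
Optimal: ((L₁·L₂)·L₃) with cost 28224.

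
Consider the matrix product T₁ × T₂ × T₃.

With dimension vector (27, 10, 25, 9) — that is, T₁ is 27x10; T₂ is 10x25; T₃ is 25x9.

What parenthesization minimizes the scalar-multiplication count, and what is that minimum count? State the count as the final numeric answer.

4680

(T₁ × (T₂ × T₃)): cost 4680.
((T₁ × T₂) × T₃): cost 12825.
Optimal: (T₁ × (T₂ × T₃)) with cost 4680.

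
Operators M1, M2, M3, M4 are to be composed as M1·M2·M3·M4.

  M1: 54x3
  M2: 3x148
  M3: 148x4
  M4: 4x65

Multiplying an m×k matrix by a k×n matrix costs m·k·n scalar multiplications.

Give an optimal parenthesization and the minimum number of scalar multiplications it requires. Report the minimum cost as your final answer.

Adjacent pairs: M1M2 = 54·3·148 = 23976; M2M3 = 3·148·4 = 1776; M3M4 = 148·4·65 = 38480.
Length 3: M1..M3: k=1: 0+1776+54·3·4=2424; k=2: 23976+0+54·148·4=55944 → min 2424 | M2..M4: k=2: 0+38480+3·148·65=67340; k=3: 1776+0+3·4·65=2556 → min 2556.
Length 4: M1..M4: k=1: 0+2556+54·3·65=13086; k=2: 23976+38480+54·148·65=581936; k=3: 2424+0+54·4·65=16464 → min 13086.
Optimal parenthesization: (M1·((M2·M3)·M4)) with cost 13086.

13086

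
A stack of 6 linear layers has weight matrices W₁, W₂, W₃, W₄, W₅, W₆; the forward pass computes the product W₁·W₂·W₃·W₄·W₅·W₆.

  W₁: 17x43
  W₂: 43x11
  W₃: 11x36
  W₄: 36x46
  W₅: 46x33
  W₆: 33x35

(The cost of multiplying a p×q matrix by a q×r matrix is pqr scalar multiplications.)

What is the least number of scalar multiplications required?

Adjacent pairs: W₁W₂ = 17·43·11 = 8041; W₂W₃ = 43·11·36 = 17028; W₃W₄ = 11·36·46 = 18216; W₄W₅ = 36·46·33 = 54648; W₅W₆ = 46·33·35 = 53130.
Length 3: W₁..W₃: k=1: 0+17028+17·43·36=43344; k=2: 8041+0+17·11·36=14773 → min 14773 | W₂..W₄: k=2: 0+18216+43·11·46=39974; k=3: 17028+0+43·36·46=88236 → min 39974 | W₃..W₅: k=3: 0+54648+11·36·33=67716; k=4: 18216+0+11·46·33=34914 → min 34914 | W₄..W₆: k=4: 0+53130+36·46·35=111090; k=5: 54648+0+36·33·35=96228 → min 96228.
Length 4: W₁..W₄: k=1: 0+39974+17·43·46=73600; k=2: 8041+18216+17·11·46=34859; k=3: 14773+0+17·36·46=42925 → min 34859 | W₂..W₅: k=2: 0+34914+43·11·33=50523; k=3: 17028+54648+43·36·33=122760; k=4: 39974+0+43·46·33=105248 → min 50523 | W₃..W₆: k=3: 0+96228+11·36·35=110088; k=4: 18216+53130+11·46·35=89056; k=5: 34914+0+11·33·35=47619 → min 47619.
Length 5: W₁..W₅: k=1: 0+50523+17·43·33=74646; k=2: 8041+34914+17·11·33=49126; k=3: 14773+54648+17·36·33=89617; k=4: 34859+0+17·46·33=60665 → min 49126 | W₂..W₆: k=2: 0+47619+43·11·35=64174; k=3: 17028+96228+43·36·35=167436; k=4: 39974+53130+43·46·35=162334; k=5: 50523+0+43·33·35=100188 → min 64174.
Length 6: W₁..W₆: k=1: 0+64174+17·43·35=89759; k=2: 8041+47619+17·11·35=62205; k=3: 14773+96228+17·36·35=132421; k=4: 34859+53130+17·46·35=115359; k=5: 49126+0+17·33·35=68761 → min 62205.
Optimal order: ((W₁·W₂)·(((W₃·W₄)·W₅)·W₆)) with cost 62205.

62205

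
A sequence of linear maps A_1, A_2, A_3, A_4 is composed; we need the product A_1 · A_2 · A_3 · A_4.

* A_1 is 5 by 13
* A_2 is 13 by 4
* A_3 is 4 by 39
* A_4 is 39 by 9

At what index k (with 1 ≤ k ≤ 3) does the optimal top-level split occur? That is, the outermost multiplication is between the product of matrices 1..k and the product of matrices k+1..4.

2

Adjacent pairs: A_1A_2 = 5·13·4 = 260; A_2A_3 = 13·4·39 = 2028; A_3A_4 = 4·39·9 = 1404.
Length 3: A_1..A_3: k=1: 0+2028+5·13·39=4563; k=2: 260+0+5·4·39=1040 → min 1040 | A_2..A_4: k=2: 0+1404+13·4·9=1872; k=3: 2028+0+13·39·9=6591 → min 1872.
Top-level splits: k=1: (A_1..A_1)·(A_2..A_4) → 0+1872+5·13·9 = 2457; k=2: (A_1..A_2)·(A_3..A_4) → 260+1404+5·4·9 = 1844; k=3: (A_1..A_3)·(A_4..A_4) → 1040+0+5·39·9 = 2795.
Best split is after A_2, i.e. k = 2.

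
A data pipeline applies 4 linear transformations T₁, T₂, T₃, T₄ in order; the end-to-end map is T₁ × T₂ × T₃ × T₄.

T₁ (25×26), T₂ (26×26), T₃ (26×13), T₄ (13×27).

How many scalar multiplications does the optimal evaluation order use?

Adjacent pairs: T₁T₂ = 25·26·26 = 16900; T₂T₃ = 26·26·13 = 8788; T₃T₄ = 26·13·27 = 9126.
Length 3: T₁..T₃: k=1: 0+8788+25·26·13=17238; k=2: 16900+0+25·26·13=25350 → min 17238 | T₂..T₄: k=2: 0+9126+26·26·27=27378; k=3: 8788+0+26·13·27=17914 → min 17914.
Length 4: T₁..T₄: k=1: 0+17914+25·26·27=35464; k=2: 16900+9126+25·26·27=43576; k=3: 17238+0+25·13·27=26013 → min 26013.
Optimal order: ((T₁ × (T₂ × T₃)) × T₄) with cost 26013.

26013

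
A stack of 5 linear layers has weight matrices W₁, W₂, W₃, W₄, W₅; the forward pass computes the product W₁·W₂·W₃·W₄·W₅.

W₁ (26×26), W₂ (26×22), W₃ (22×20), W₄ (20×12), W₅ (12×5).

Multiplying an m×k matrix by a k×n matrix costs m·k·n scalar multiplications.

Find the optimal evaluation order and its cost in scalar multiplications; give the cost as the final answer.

9640

Adjacent pairs: W₁W₂ = 26·26·22 = 14872; W₂W₃ = 26·22·20 = 11440; W₃W₄ = 22·20·12 = 5280; W₄W₅ = 20·12·5 = 1200.
Length 3: W₁..W₃: k=1: 0+11440+26·26·20=24960; k=2: 14872+0+26·22·20=26312 → min 24960 | W₂..W₄: k=2: 0+5280+26·22·12=12144; k=3: 11440+0+26·20·12=17680 → min 12144 | W₃..W₅: k=3: 0+1200+22·20·5=3400; k=4: 5280+0+22·12·5=6600 → min 3400.
Length 4: W₁..W₄: k=1: 0+12144+26·26·12=20256; k=2: 14872+5280+26·22·12=27016; k=3: 24960+0+26·20·12=31200 → min 20256 | W₂..W₅: k=2: 0+3400+26·22·5=6260; k=3: 11440+1200+26·20·5=15240; k=4: 12144+0+26·12·5=13704 → min 6260.
Length 5: W₁..W₅: k=1: 0+6260+26·26·5=9640; k=2: 14872+3400+26·22·5=21132; k=3: 24960+1200+26·20·5=28760; k=4: 20256+0+26·12·5=21816 → min 9640.
Optimal parenthesization: (W₁·(W₂·(W₃·(W₄·W₅)))) with cost 9640.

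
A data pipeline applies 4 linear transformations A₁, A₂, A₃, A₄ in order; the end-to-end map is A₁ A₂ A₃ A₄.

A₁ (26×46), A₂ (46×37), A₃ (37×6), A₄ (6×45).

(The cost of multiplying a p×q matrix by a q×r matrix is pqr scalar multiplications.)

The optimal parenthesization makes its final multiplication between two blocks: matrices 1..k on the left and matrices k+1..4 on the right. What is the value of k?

Adjacent pairs: A₁A₂ = 26·46·37 = 44252; A₂A₃ = 46·37·6 = 10212; A₃A₄ = 37·6·45 = 9990.
Length 3: A₁..A₃: k=1: 0+10212+26·46·6=17388; k=2: 44252+0+26·37·6=50024 → min 17388 | A₂..A₄: k=2: 0+9990+46·37·45=86580; k=3: 10212+0+46·6·45=22632 → min 22632.
Top-level splits: k=1: (A₁..A₁)·(A₂..A₄) → 0+22632+26·46·45 = 76452; k=2: (A₁..A₂)·(A₃..A₄) → 44252+9990+26·37·45 = 97532; k=3: (A₁..A₃)·(A₄..A₄) → 17388+0+26·6·45 = 24408.
Best split is after A₃, i.e. k = 3.

3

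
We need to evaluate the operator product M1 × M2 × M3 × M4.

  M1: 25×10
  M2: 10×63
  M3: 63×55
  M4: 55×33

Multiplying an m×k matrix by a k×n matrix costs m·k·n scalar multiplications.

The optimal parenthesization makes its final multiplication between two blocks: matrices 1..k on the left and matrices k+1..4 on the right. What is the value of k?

Adjacent pairs: M1M2 = 25·10·63 = 15750; M2M3 = 10·63·55 = 34650; M3M4 = 63·55·33 = 114345.
Length 3: M1..M3: k=1: 0+34650+25·10·55=48400; k=2: 15750+0+25·63·55=102375 → min 48400 | M2..M4: k=2: 0+114345+10·63·33=135135; k=3: 34650+0+10·55·33=52800 → min 52800.
Top-level splits: k=1: (M1..M1)·(M2..M4) → 0+52800+25·10·33 = 61050; k=2: (M1..M2)·(M3..M4) → 15750+114345+25·63·33 = 182070; k=3: (M1..M3)·(M4..M4) → 48400+0+25·55·33 = 93775.
Best split is after M1, i.e. k = 1.

1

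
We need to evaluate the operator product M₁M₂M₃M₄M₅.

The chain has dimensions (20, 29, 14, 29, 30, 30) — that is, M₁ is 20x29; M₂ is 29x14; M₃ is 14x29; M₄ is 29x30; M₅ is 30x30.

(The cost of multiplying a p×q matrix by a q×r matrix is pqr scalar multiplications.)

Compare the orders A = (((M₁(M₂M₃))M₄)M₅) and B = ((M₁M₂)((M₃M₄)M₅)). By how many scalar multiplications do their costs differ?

Order A = (((M₁(M₂M₃))M₄)M₅): (M₂M₃): 29×14 by 14×29 → 29×29, cost 29·14·29 = 11774; (M₁(M₂M₃)): 20×29 by 29×29 → 20×29, cost 20·29·29 = 16820; cumulative 28594; ((M₁(M₂M₃))M₄): 20×29 by 29×30 → 20×30, cost 20·29·30 = 17400; cumulative 45994; (((M₁(M₂M₃))M₄)M₅): 20×30 by 30×30 → 20×30, cost 20·30·30 = 18000; cumulative 63994. Total 63994.
Order B = ((M₁M₂)((M₃M₄)M₅)): (M₁M₂): 20×29 by 29×14 → 20×14, cost 20·29·14 = 8120; (M₃M₄): 14×29 by 29×30 → 14×30, cost 14·29·30 = 12180; ((M₃M₄)M₅): 14×30 by 30×30 → 14×30, cost 14·30·30 = 12600; cumulative 24780; ((M₁M₂)((M₃M₄)M₅)): 20×14 by 14×30 → 20×30, cost 20·14·30 = 8400; cumulative 41300. Total 41300.
Difference: |63994 − 41300| = 22694.

22694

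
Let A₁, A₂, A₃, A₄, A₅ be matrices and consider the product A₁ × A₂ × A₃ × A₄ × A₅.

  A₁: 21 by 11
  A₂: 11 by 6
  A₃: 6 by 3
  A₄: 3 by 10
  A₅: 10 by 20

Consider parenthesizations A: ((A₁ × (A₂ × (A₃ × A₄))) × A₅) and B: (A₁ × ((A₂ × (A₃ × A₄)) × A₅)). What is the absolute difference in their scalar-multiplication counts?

Order A = ((A₁ × (A₂ × (A₃ × A₄))) × A₅): (A₃ × A₄): 6×3 by 3×10 → 6×10, cost 6·3·10 = 180; (A₂ × (A₃ × A₄)): 11×6 by 6×10 → 11×10, cost 11·6·10 = 660; cumulative 840; (A₁ × (A₂ × (A₃ × A₄))): 21×11 by 11×10 → 21×10, cost 21·11·10 = 2310; cumulative 3150; ((A₁ × (A₂ × (A₃ × A₄))) × A₅): 21×10 by 10×20 → 21×20, cost 21·10·20 = 4200; cumulative 7350. Total 7350.
Order B = (A₁ × ((A₂ × (A₃ × A₄)) × A₅)): (A₃ × A₄): 6×3 by 3×10 → 6×10, cost 6·3·10 = 180; (A₂ × (A₃ × A₄)): 11×6 by 6×10 → 11×10, cost 11·6·10 = 660; cumulative 840; ((A₂ × (A₃ × A₄)) × A₅): 11×10 by 10×20 → 11×20, cost 11·10·20 = 2200; cumulative 3040; (A₁ × ((A₂ × (A₃ × A₄)) × A₅)): 21×11 by 11×20 → 21×20, cost 21·11·20 = 4620; cumulative 7660. Total 7660.
Difference: |7350 − 7660| = 310.

310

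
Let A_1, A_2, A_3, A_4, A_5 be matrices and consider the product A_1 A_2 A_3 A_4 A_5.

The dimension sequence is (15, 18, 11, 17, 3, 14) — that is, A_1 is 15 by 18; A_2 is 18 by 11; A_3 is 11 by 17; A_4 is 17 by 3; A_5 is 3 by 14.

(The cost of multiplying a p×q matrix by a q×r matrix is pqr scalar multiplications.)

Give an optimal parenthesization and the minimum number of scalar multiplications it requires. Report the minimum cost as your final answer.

Adjacent pairs: A_1A_2 = 15·18·11 = 2970; A_2A_3 = 18·11·17 = 3366; A_3A_4 = 11·17·3 = 561; A_4A_5 = 17·3·14 = 714.
Length 3: A_1..A_3: k=1: 0+3366+15·18·17=7956; k=2: 2970+0+15·11·17=5775 → min 5775 | A_2..A_4: k=2: 0+561+18·11·3=1155; k=3: 3366+0+18·17·3=4284 → min 1155 | A_3..A_5: k=3: 0+714+11·17·14=3332; k=4: 561+0+11·3·14=1023 → min 1023.
Length 4: A_1..A_4: k=1: 0+1155+15·18·3=1965; k=2: 2970+561+15·11·3=4026; k=3: 5775+0+15·17·3=6540 → min 1965 | A_2..A_5: k=2: 0+1023+18·11·14=3795; k=3: 3366+714+18·17·14=8364; k=4: 1155+0+18·3·14=1911 → min 1911.
Length 5: A_1..A_5: k=1: 0+1911+15·18·14=5691; k=2: 2970+1023+15·11·14=6303; k=3: 5775+714+15·17·14=10059; k=4: 1965+0+15·3·14=2595 → min 2595.
Optimal parenthesization: ((A_1 (A_2 (A_3 A_4))) A_5) with cost 2595.

2595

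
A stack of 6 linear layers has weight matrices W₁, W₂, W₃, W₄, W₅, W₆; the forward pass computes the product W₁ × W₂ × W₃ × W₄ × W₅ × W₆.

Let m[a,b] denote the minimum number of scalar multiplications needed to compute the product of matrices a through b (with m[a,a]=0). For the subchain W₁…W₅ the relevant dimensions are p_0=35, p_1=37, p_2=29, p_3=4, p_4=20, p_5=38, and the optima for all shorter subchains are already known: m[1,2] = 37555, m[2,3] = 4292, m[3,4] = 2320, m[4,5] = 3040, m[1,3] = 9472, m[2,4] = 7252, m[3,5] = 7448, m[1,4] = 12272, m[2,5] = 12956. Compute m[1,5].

m[1,5] = min over k∈[1,4] of m[1,k]+m[k+1,5]+p_{0}·p_k·p_{5}.
k=1: 0 + 12956 + 35·37·38 = 62166; k=2: 37555 + 7448 + 35·29·38 = 83573; k=3: 9472 + 3040 + 35·4·38 = 17832; k=4: 12272 + 0 + 35·20·38 = 38872.
Minimum: 17832 at k=3.

17832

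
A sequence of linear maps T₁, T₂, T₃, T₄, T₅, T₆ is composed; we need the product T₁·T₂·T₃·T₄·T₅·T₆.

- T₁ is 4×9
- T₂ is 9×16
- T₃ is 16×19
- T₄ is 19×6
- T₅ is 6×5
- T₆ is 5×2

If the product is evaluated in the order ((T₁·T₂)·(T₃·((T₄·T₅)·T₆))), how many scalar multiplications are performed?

2072

(T₁·T₂): 4×9 by 9×16 → 4×16, cost 4·9·16 = 576
(T₄·T₅): 19×6 by 6×5 → 19×5, cost 19·6·5 = 570
((T₄·T₅)·T₆): 19×5 by 5×2 → 19×2, cost 19·5·2 = 190; cumulative 760
(T₃·((T₄·T₅)·T₆)): 16×19 by 19×2 → 16×2, cost 16·19·2 = 608; cumulative 1368
((T₁·T₂)·(T₃·((T₄·T₅)·T₆))): 4×16 by 16×2 → 4×2, cost 4·16·2 = 128; cumulative 2072
Total: 2072 scalar multiplications.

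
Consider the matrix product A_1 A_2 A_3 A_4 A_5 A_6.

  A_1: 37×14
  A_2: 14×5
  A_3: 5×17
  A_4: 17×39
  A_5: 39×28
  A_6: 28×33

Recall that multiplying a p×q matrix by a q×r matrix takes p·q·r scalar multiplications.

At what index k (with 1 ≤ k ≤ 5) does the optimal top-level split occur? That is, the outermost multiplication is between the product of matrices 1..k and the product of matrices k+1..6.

2

Adjacent pairs: A_1A_2 = 37·14·5 = 2590; A_2A_3 = 14·5·17 = 1190; A_3A_4 = 5·17·39 = 3315; A_4A_5 = 17·39·28 = 18564; A_5A_6 = 39·28·33 = 36036.
Length 3: A_1..A_3: k=1: 0+1190+37·14·17=9996; k=2: 2590+0+37·5·17=5735 → min 5735 | A_2..A_4: k=2: 0+3315+14·5·39=6045; k=3: 1190+0+14·17·39=10472 → min 6045 | A_3..A_5: k=3: 0+18564+5·17·28=20944; k=4: 3315+0+5·39·28=8775 → min 8775 | A_4..A_6: k=4: 0+36036+17·39·33=57915; k=5: 18564+0+17·28·33=34272 → min 34272.
Length 4: A_1..A_4: k=1: 0+6045+37·14·39=26247; k=2: 2590+3315+37·5·39=13120; k=3: 5735+0+37·17·39=30266 → min 13120 | A_2..A_5: k=2: 0+8775+14·5·28=10735; k=3: 1190+18564+14·17·28=26418; k=4: 6045+0+14·39·28=21333 → min 10735 | A_3..A_6: k=3: 0+34272+5·17·33=37077; k=4: 3315+36036+5·39·33=45786; k=5: 8775+0+5·28·33=13395 → min 13395.
Length 5: A_1..A_5: k=1: 0+10735+37·14·28=25239; k=2: 2590+8775+37·5·28=16545; k=3: 5735+18564+37·17·28=41911; k=4: 13120+0+37·39·28=53524 → min 16545 | A_2..A_6: k=2: 0+13395+14·5·33=15705; k=3: 1190+34272+14·17·33=43316; k=4: 6045+36036+14·39·33=60099; k=5: 10735+0+14·28·33=23671 → min 15705.
Top-level splits: k=1: (A_1..A_1)·(A_2..A_6) → 0+15705+37·14·33 = 32799; k=2: (A_1..A_2)·(A_3..A_6) → 2590+13395+37·5·33 = 22090; k=3: (A_1..A_3)·(A_4..A_6) → 5735+34272+37·17·33 = 60764; k=4: (A_1..A_4)·(A_5..A_6) → 13120+36036+37·39·33 = 96775; k=5: (A_1..A_5)·(A_6..A_6) → 16545+0+37·28·33 = 50733.
Best split is after A_2, i.e. k = 2.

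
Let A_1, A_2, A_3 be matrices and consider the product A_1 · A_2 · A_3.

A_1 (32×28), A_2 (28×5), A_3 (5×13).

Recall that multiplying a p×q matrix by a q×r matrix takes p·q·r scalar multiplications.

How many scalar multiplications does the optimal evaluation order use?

6560

Order (A_1 · (A_2 · A_3)): (A_2 · A_3): 28×5 by 5×13 → 28×13, cost 28·5·13 = 1820; (A_1 · (A_2 · A_3)): 32×28 by 28×13 → 32×13, cost 32·28·13 = 11648; cumulative 13468. Total 13468.
Order ((A_1 · A_2) · A_3): (A_1 · A_2): 32×28 by 28×5 → 32×5, cost 32·28·5 = 4480; ((A_1 · A_2) · A_3): 32×5 by 5×13 → 32×13, cost 32·5·13 = 2080; cumulative 6560. Total 6560.
Minimum: 6560.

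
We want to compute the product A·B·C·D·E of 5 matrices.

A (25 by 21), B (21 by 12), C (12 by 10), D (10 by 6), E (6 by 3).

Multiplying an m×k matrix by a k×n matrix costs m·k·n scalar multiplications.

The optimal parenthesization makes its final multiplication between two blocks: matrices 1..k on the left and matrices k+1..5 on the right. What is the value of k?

1

Adjacent pairs: AB = 25·21·12 = 6300; BC = 21·12·10 = 2520; CD = 12·10·6 = 720; DE = 10·6·3 = 180.
Length 3: A..C: k=1: 0+2520+25·21·10=7770; k=2: 6300+0+25·12·10=9300 → min 7770 | B..D: k=2: 0+720+21·12·6=2232; k=3: 2520+0+21·10·6=3780 → min 2232 | C..E: k=3: 0+180+12·10·3=540; k=4: 720+0+12·6·3=936 → min 540.
Length 4: A..D: k=1: 0+2232+25·21·6=5382; k=2: 6300+720+25·12·6=8820; k=3: 7770+0+25·10·6=9270 → min 5382 | B..E: k=2: 0+540+21·12·3=1296; k=3: 2520+180+21·10·3=3330; k=4: 2232+0+21·6·3=2610 → min 1296.
Top-level splits: k=1: (A..A)·(B..E) → 0+1296+25·21·3 = 2871; k=2: (A..B)·(C..E) → 6300+540+25·12·3 = 7740; k=3: (A..C)·(D..E) → 7770+180+25·10·3 = 8700; k=4: (A..D)·(E..E) → 5382+0+25·6·3 = 5832.
Best split is after A, i.e. k = 1.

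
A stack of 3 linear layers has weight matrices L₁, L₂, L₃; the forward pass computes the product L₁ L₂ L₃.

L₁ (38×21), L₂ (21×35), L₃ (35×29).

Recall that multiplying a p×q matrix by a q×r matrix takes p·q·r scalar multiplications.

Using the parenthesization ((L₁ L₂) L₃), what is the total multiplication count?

(L₁ L₂): 38×21 by 21×35 → 38×35, cost 38·21·35 = 27930
((L₁ L₂) L₃): 38×35 by 35×29 → 38×29, cost 38·35·29 = 38570; cumulative 66500
Total: 66500 scalar multiplications.

66500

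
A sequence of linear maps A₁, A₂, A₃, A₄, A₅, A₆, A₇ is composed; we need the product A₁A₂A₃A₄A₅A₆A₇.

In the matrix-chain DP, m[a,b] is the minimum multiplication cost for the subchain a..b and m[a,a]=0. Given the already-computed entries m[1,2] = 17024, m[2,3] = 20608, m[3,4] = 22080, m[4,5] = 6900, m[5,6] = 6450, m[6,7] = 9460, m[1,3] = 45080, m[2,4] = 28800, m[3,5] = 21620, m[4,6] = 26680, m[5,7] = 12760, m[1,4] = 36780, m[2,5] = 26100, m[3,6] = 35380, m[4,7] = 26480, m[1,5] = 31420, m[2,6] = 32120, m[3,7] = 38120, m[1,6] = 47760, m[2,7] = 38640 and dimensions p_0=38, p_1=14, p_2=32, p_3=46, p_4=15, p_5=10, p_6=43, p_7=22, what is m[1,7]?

m[1,7] = min over k∈[1,6] of m[1,k]+m[k+1,7]+p_{0}·p_k·p_{7}.
k=1: 0 + 38640 + 38·14·22 = 50344; k=2: 17024 + 38120 + 38·32·22 = 81896; k=3: 45080 + 26480 + 38·46·22 = 110016; k=4: 36780 + 12760 + 38·15·22 = 62080; k=5: 31420 + 9460 + 38·10·22 = 49240; k=6: 47760 + 0 + 38·43·22 = 83708.
Minimum: 49240 at k=5.

49240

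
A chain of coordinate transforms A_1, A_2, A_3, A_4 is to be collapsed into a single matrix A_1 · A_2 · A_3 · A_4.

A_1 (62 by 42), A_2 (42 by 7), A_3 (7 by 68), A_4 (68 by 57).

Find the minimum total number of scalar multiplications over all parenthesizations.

70098

Adjacent pairs: A_1A_2 = 62·42·7 = 18228; A_2A_3 = 42·7·68 = 19992; A_3A_4 = 7·68·57 = 27132.
Length 3: A_1..A_3: k=1: 0+19992+62·42·68=197064; k=2: 18228+0+62·7·68=47740 → min 47740 | A_2..A_4: k=2: 0+27132+42·7·57=43890; k=3: 19992+0+42·68·57=182784 → min 43890.
Length 4: A_1..A_4: k=1: 0+43890+62·42·57=192318; k=2: 18228+27132+62·7·57=70098; k=3: 47740+0+62·68·57=288052 → min 70098.
Optimal order: ((A_1 · A_2) · (A_3 · A_4)) with cost 70098.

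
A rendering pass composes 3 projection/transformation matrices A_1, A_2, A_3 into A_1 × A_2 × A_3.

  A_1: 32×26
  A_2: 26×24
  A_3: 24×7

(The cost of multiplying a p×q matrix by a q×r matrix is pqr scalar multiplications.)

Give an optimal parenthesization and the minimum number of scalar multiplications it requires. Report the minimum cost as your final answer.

(A_1 × (A_2 × A_3)): cost 10192.
((A_1 × A_2) × A_3): cost 25344.
Optimal: (A_1 × (A_2 × A_3)) with cost 10192.

10192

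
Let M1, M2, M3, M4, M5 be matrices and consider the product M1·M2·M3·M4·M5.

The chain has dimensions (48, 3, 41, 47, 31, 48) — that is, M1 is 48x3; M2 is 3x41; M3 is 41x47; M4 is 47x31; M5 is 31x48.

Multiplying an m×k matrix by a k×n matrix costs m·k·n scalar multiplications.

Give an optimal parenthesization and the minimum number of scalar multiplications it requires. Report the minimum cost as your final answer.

Adjacent pairs: M1M2 = 48·3·41 = 5904; M2M3 = 3·41·47 = 5781; M3M4 = 41·47·31 = 59737; M4M5 = 47·31·48 = 69936.
Length 3: M1..M3: k=1: 0+5781+48·3·47=12549; k=2: 5904+0+48·41·47=98400 → min 12549 | M2..M4: k=2: 0+59737+3·41·31=63550; k=3: 5781+0+3·47·31=10152 → min 10152 | M3..M5: k=3: 0+69936+41·47·48=162432; k=4: 59737+0+41·31·48=120745 → min 120745.
Length 4: M1..M4: k=1: 0+10152+48·3·31=14616; k=2: 5904+59737+48·41·31=126649; k=3: 12549+0+48·47·31=82485 → min 14616 | M2..M5: k=2: 0+120745+3·41·48=126649; k=3: 5781+69936+3·47·48=82485; k=4: 10152+0+3·31·48=14616 → min 14616.
Length 5: M1..M5: k=1: 0+14616+48·3·48=21528; k=2: 5904+120745+48·41·48=221113; k=3: 12549+69936+48·47·48=190773; k=4: 14616+0+48·31·48=86040 → min 21528.
Optimal parenthesization: (M1·(((M2·M3)·M4)·M5)) with cost 21528.

21528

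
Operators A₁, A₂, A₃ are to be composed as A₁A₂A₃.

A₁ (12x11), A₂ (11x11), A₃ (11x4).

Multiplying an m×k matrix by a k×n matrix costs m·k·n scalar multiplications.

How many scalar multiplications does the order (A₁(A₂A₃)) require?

1012

(A₂A₃): 11×11 by 11×4 → 11×4, cost 11·11·4 = 484
(A₁(A₂A₃)): 12×11 by 11×4 → 12×4, cost 12·11·4 = 528; cumulative 1012
Total: 1012 scalar multiplications.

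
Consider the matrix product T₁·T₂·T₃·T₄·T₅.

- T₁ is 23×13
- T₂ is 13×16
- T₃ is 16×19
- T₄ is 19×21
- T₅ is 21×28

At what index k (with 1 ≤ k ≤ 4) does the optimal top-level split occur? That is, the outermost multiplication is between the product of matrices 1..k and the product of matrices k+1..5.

Adjacent pairs: T₁T₂ = 23·13·16 = 4784; T₂T₃ = 13·16·19 = 3952; T₃T₄ = 16·19·21 = 6384; T₄T₅ = 19·21·28 = 11172.
Length 3: T₁..T₃: k=1: 0+3952+23·13·19=9633; k=2: 4784+0+23·16·19=11776 → min 9633 | T₂..T₄: k=2: 0+6384+13·16·21=10752; k=3: 3952+0+13·19·21=9139 → min 9139 | T₃..T₅: k=3: 0+11172+16·19·28=19684; k=4: 6384+0+16·21·28=15792 → min 15792.
Length 4: T₁..T₄: k=1: 0+9139+23·13·21=15418; k=2: 4784+6384+23·16·21=18896; k=3: 9633+0+23·19·21=18810 → min 15418 | T₂..T₅: k=2: 0+15792+13·16·28=21616; k=3: 3952+11172+13·19·28=22040; k=4: 9139+0+13·21·28=16783 → min 16783.
Top-level splits: k=1: (T₁..T₁)·(T₂..T₅) → 0+16783+23·13·28 = 25155; k=2: (T₁..T₂)·(T₃..T₅) → 4784+15792+23·16·28 = 30880; k=3: (T₁..T₃)·(T₄..T₅) → 9633+11172+23·19·28 = 33041; k=4: (T₁..T₄)·(T₅..T₅) → 15418+0+23·21·28 = 28942.
Best split is after T₁, i.e. k = 1.

1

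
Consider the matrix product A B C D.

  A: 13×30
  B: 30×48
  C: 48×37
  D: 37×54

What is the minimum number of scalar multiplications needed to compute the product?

Adjacent pairs: AB = 13·30·48 = 18720; BC = 30·48·37 = 53280; CD = 48·37·54 = 95904.
Length 3: A..C: k=1: 0+53280+13·30·37=67710; k=2: 18720+0+13·48·37=41808 → min 41808 | B..D: k=2: 0+95904+30·48·54=173664; k=3: 53280+0+30·37·54=113220 → min 113220.
Length 4: A..D: k=1: 0+113220+13·30·54=134280; k=2: 18720+95904+13·48·54=148320; k=3: 41808+0+13·37·54=67782 → min 67782.
Optimal order: (((A B) C) D) with cost 67782.

67782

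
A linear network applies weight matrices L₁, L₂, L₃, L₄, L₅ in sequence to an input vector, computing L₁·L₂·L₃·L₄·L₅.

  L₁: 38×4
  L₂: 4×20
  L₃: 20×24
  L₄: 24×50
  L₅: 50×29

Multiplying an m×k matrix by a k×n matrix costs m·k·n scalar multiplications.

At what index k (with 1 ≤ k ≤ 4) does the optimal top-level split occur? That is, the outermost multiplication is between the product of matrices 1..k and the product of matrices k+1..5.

1

Adjacent pairs: L₁L₂ = 38·4·20 = 3040; L₂L₃ = 4·20·24 = 1920; L₃L₄ = 20·24·50 = 24000; L₄L₅ = 24·50·29 = 34800.
Length 3: L₁..L₃: k=1: 0+1920+38·4·24=5568; k=2: 3040+0+38·20·24=21280 → min 5568 | L₂..L₄: k=2: 0+24000+4·20·50=28000; k=3: 1920+0+4·24·50=6720 → min 6720 | L₃..L₅: k=3: 0+34800+20·24·29=48720; k=4: 24000+0+20·50·29=53000 → min 48720.
Length 4: L₁..L₄: k=1: 0+6720+38·4·50=14320; k=2: 3040+24000+38·20·50=65040; k=3: 5568+0+38·24·50=51168 → min 14320 | L₂..L₅: k=2: 0+48720+4·20·29=51040; k=3: 1920+34800+4·24·29=39504; k=4: 6720+0+4·50·29=12520 → min 12520.
Top-level splits: k=1: (L₁..L₁)·(L₂..L₅) → 0+12520+38·4·29 = 16928; k=2: (L₁..L₂)·(L₃..L₅) → 3040+48720+38·20·29 = 73800; k=3: (L₁..L₃)·(L₄..L₅) → 5568+34800+38·24·29 = 66816; k=4: (L₁..L₄)·(L₅..L₅) → 14320+0+38·50·29 = 69420.
Best split is after L₁, i.e. k = 1.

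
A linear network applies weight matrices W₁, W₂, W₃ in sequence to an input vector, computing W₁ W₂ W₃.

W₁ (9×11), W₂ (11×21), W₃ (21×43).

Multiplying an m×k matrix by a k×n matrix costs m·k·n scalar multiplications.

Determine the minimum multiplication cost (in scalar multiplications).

Order (W₁ (W₂ W₃)): (W₂ W₃): 11×21 by 21×43 → 11×43, cost 11·21·43 = 9933; (W₁ (W₂ W₃)): 9×11 by 11×43 → 9×43, cost 9·11·43 = 4257; cumulative 14190. Total 14190.
Order ((W₁ W₂) W₃): (W₁ W₂): 9×11 by 11×21 → 9×21, cost 9·11·21 = 2079; ((W₁ W₂) W₃): 9×21 by 21×43 → 9×43, cost 9·21·43 = 8127; cumulative 10206. Total 10206.
Minimum: 10206.

10206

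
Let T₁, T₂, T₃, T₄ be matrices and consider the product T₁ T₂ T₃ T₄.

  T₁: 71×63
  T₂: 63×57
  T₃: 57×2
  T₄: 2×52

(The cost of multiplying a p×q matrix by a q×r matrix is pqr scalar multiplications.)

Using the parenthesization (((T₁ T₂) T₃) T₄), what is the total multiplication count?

270439

(T₁ T₂): 71×63 by 63×57 → 71×57, cost 71·63·57 = 254961
((T₁ T₂) T₃): 71×57 by 57×2 → 71×2, cost 71·57·2 = 8094; cumulative 263055
(((T₁ T₂) T₃) T₄): 71×2 by 2×52 → 71×52, cost 71·2·52 = 7384; cumulative 270439
Total: 270439 scalar multiplications.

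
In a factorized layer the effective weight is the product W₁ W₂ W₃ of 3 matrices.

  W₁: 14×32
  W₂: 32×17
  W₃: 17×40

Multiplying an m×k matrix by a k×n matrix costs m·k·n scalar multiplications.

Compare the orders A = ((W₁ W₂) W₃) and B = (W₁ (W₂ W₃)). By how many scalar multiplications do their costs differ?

Order A = ((W₁ W₂) W₃): (W₁ W₂): 14×32 by 32×17 → 14×17, cost 14·32·17 = 7616; ((W₁ W₂) W₃): 14×17 by 17×40 → 14×40, cost 14·17·40 = 9520; cumulative 17136. Total 17136.
Order B = (W₁ (W₂ W₃)): (W₂ W₃): 32×17 by 17×40 → 32×40, cost 32·17·40 = 21760; (W₁ (W₂ W₃)): 14×32 by 32×40 → 14×40, cost 14·32·40 = 17920; cumulative 39680. Total 39680.
Difference: |17136 − 39680| = 22544.

22544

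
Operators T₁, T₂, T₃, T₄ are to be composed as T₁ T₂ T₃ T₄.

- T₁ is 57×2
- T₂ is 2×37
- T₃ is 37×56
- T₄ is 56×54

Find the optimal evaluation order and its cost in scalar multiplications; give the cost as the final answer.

Adjacent pairs: T₁T₂ = 57·2·37 = 4218; T₂T₃ = 2·37·56 = 4144; T₃T₄ = 37·56·54 = 111888.
Length 3: T₁..T₃: k=1: 0+4144+57·2·56=10528; k=2: 4218+0+57·37·56=122322 → min 10528 | T₂..T₄: k=2: 0+111888+2·37·54=115884; k=3: 4144+0+2·56·54=10192 → min 10192.
Length 4: T₁..T₄: k=1: 0+10192+57·2·54=16348; k=2: 4218+111888+57·37·54=229992; k=3: 10528+0+57·56·54=182896 → min 16348.
Optimal parenthesization: (T₁ ((T₂ T₃) T₄)) with cost 16348.

16348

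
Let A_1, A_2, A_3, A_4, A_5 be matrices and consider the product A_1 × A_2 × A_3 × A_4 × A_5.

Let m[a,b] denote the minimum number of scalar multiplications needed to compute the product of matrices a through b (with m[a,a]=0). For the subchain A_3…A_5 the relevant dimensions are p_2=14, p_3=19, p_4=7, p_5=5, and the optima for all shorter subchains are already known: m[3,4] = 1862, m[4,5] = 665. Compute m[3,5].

m[3,5] = min over k∈[3,4] of m[3,k]+m[k+1,5]+p_{2}·p_k·p_{5}.
k=3: 0 + 665 + 14·19·5 = 1995; k=4: 1862 + 0 + 14·7·5 = 2352.
Minimum: 1995 at k=3.

1995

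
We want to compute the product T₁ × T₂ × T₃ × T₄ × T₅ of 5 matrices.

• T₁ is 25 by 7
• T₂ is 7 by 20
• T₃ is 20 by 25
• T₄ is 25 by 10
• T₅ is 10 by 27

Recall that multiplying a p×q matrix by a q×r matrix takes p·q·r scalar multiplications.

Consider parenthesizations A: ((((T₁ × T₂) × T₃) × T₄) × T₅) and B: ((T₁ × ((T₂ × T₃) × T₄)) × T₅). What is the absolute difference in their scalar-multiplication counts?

15250

Order A = ((((T₁ × T₂) × T₃) × T₄) × T₅): (T₁ × T₂): 25×7 by 7×20 → 25×20, cost 25·7·20 = 3500; ((T₁ × T₂) × T₃): 25×20 by 20×25 → 25×25, cost 25·20·25 = 12500; cumulative 16000; (((T₁ × T₂) × T₃) × T₄): 25×25 by 25×10 → 25×10, cost 25·25·10 = 6250; cumulative 22250; ((((T₁ × T₂) × T₃) × T₄) × T₅): 25×10 by 10×27 → 25×27, cost 25·10·27 = 6750; cumulative 29000. Total 29000.
Order B = ((T₁ × ((T₂ × T₃) × T₄)) × T₅): (T₂ × T₃): 7×20 by 20×25 → 7×25, cost 7·20·25 = 3500; ((T₂ × T₃) × T₄): 7×25 by 25×10 → 7×10, cost 7·25·10 = 1750; cumulative 5250; (T₁ × ((T₂ × T₃) × T₄)): 25×7 by 7×10 → 25×10, cost 25·7·10 = 1750; cumulative 7000; ((T₁ × ((T₂ × T₃) × T₄)) × T₅): 25×10 by 10×27 → 25×27, cost 25·10·27 = 6750; cumulative 13750. Total 13750.
Difference: |29000 − 13750| = 15250.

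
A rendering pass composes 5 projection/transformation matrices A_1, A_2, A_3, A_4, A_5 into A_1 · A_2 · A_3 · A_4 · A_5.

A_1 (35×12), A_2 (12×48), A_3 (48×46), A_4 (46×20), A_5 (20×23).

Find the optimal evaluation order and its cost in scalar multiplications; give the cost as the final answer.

52716

Adjacent pairs: A_1A_2 = 35·12·48 = 20160; A_2A_3 = 12·48·46 = 26496; A_3A_4 = 48·46·20 = 44160; A_4A_5 = 46·20·23 = 21160.
Length 3: A_1..A_3: k=1: 0+26496+35·12·46=45816; k=2: 20160+0+35·48·46=97440 → min 45816 | A_2..A_4: k=2: 0+44160+12·48·20=55680; k=3: 26496+0+12·46·20=37536 → min 37536 | A_3..A_5: k=3: 0+21160+48·46·23=71944; k=4: 44160+0+48·20·23=66240 → min 66240.
Length 4: A_1..A_4: k=1: 0+37536+35·12·20=45936; k=2: 20160+44160+35·48·20=97920; k=3: 45816+0+35·46·20=78016 → min 45936 | A_2..A_5: k=2: 0+66240+12·48·23=79488; k=3: 26496+21160+12·46·23=60352; k=4: 37536+0+12·20·23=43056 → min 43056.
Length 5: A_1..A_5: k=1: 0+43056+35·12·23=52716; k=2: 20160+66240+35·48·23=125040; k=3: 45816+21160+35·46·23=104006; k=4: 45936+0+35·20·23=62036 → min 52716.
Optimal parenthesization: (A_1 · (((A_2 · A_3) · A_4) · A_5)) with cost 52716.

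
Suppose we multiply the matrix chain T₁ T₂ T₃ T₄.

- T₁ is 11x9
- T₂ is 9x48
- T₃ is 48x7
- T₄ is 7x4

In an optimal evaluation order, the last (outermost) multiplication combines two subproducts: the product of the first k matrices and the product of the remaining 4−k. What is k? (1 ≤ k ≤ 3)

Adjacent pairs: T₁T₂ = 11·9·48 = 4752; T₂T₃ = 9·48·7 = 3024; T₃T₄ = 48·7·4 = 1344.
Length 3: T₁..T₃: k=1: 0+3024+11·9·7=3717; k=2: 4752+0+11·48·7=8448 → min 3717 | T₂..T₄: k=2: 0+1344+9·48·4=3072; k=3: 3024+0+9·7·4=3276 → min 3072.
Top-level splits: k=1: (T₁..T₁)·(T₂..T₄) → 0+3072+11·9·4 = 3468; k=2: (T₁..T₂)·(T₃..T₄) → 4752+1344+11·48·4 = 8208; k=3: (T₁..T₃)·(T₄..T₄) → 3717+0+11·7·4 = 4025.
Best split is after T₁, i.e. k = 1.

1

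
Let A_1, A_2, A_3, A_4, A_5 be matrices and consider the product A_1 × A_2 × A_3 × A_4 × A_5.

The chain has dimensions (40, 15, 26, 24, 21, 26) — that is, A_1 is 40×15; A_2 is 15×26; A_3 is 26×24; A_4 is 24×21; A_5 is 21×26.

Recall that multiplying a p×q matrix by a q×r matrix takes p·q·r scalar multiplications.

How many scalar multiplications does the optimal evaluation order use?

Adjacent pairs: A_1A_2 = 40·15·26 = 15600; A_2A_3 = 15·26·24 = 9360; A_3A_4 = 26·24·21 = 13104; A_4A_5 = 24·21·26 = 13104.
Length 3: A_1..A_3: k=1: 0+9360+40·15·24=23760; k=2: 15600+0+40·26·24=40560 → min 23760 | A_2..A_4: k=2: 0+13104+15·26·21=21294; k=3: 9360+0+15·24·21=16920 → min 16920 | A_3..A_5: k=3: 0+13104+26·24·26=29328; k=4: 13104+0+26·21·26=27300 → min 27300.
Length 4: A_1..A_4: k=1: 0+16920+40·15·21=29520; k=2: 15600+13104+40·26·21=50544; k=3: 23760+0+40·24·21=43920 → min 29520 | A_2..A_5: k=2: 0+27300+15·26·26=37440; k=3: 9360+13104+15·24·26=31824; k=4: 16920+0+15·21·26=25110 → min 25110.
Length 5: A_1..A_5: k=1: 0+25110+40·15·26=40710; k=2: 15600+27300+40·26·26=69940; k=3: 23760+13104+40·24·26=61824; k=4: 29520+0+40·21·26=51360 → min 40710.
Optimal order: (A_1 × (((A_2 × A_3) × A_4) × A_5)) with cost 40710.

40710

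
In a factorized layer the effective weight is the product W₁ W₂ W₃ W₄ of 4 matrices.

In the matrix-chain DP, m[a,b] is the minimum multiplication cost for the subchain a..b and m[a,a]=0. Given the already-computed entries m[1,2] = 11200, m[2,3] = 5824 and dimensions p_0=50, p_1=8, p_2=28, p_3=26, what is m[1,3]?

m[1,3] = min over k∈[1,2] of m[1,k]+m[k+1,3]+p_{0}·p_k·p_{3}.
k=1: 0 + 5824 + 50·8·26 = 16224; k=2: 11200 + 0 + 50·28·26 = 47600.
Minimum: 16224 at k=1.

16224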